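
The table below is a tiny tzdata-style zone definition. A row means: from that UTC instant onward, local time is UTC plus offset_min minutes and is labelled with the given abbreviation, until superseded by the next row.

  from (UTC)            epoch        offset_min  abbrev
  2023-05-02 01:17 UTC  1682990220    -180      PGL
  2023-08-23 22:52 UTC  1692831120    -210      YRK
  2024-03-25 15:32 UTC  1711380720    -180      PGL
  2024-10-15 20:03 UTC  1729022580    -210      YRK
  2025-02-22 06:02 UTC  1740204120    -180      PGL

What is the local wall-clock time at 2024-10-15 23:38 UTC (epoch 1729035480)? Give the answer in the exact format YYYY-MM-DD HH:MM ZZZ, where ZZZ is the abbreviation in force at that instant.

Query: 2024-10-15 23:38 UTC
Rule 4/5 (YRK, -03:30): 2024-10-15 20:03 UTC ≤ query < 2025-02-22 06:02 UTC
23·60 + 38 - 210 = 1208 min
1208 = 0·1440 + 1208; 1208 = 20·60 + 8 → 20:08, same day
→ 2024-10-15 20:08 YRK

2024-10-15 20:08 YRK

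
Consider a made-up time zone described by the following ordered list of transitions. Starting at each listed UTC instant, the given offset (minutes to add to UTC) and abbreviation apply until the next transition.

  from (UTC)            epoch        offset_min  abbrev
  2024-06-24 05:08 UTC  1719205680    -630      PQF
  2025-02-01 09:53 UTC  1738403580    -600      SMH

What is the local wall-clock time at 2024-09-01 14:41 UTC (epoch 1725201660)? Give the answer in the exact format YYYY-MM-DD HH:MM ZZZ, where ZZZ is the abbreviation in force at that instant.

Query: 2024-09-01 14:41 UTC
Rule 1/2 (PQF, -10:30): 2024-06-24 05:08 UTC ≤ query < 2025-02-01 09:53 UTC
14·60 + 41 - 630 = 251 min
251 = 0·1440 + 251; 251 = 4·60 + 11 → 04:11, same day
→ 2024-09-01 04:11 PQF

2024-09-01 04:11 PQF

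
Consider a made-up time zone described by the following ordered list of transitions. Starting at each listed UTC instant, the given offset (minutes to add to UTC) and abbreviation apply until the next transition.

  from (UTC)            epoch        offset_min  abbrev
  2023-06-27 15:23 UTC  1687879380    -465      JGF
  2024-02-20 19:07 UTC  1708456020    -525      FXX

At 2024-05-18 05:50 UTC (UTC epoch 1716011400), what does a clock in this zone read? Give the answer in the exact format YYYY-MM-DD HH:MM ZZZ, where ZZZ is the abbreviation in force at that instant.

2024-05-17 21:05 FXX

Query: 2024-05-18 05:50 UTC
Rule 2/2 (FXX, -08:45): 2024-02-20 19:07 UTC ≤ query < +∞
5·60 + 50 - 525 = -175 min
-175 = -1·1440 + 1265; 1265 = 21·60 + 5 → 21:05, 2024-05-18 - 1 day = 2024-05-17
→ 2024-05-17 21:05 FXX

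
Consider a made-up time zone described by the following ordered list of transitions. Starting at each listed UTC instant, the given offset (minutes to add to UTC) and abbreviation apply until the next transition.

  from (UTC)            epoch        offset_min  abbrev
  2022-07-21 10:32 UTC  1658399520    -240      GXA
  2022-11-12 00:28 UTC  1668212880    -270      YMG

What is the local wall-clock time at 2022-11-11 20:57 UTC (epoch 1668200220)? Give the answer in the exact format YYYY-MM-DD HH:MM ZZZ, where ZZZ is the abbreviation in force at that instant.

2022-11-11 16:57 GXA

Query: 2022-11-11 20:57 UTC
Rule 1/2 (GXA, -04:00): 2022-07-21 10:32 UTC ≤ query < 2022-11-12 00:28 UTC
20·60 + 57 - 240 = 1017 min
1017 = 0·1440 + 1017; 1017 = 16·60 + 57 → 16:57, same day
→ 2022-11-11 16:57 GXA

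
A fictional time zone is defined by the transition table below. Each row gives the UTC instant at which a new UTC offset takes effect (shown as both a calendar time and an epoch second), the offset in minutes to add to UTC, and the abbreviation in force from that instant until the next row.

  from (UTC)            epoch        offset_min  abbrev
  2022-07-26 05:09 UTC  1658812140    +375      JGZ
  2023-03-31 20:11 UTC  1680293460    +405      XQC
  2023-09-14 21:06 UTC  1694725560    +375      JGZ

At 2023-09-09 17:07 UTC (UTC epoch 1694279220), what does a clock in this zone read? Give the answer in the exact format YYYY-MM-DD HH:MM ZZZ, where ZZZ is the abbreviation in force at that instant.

Query: 2023-09-09 17:07 UTC
Rule 2/3 (XQC, +06:45): 2023-03-31 20:11 UTC ≤ query < 2023-09-14 21:06 UTC
17·60 + 7 + 405 = 1432 min
1432 = 0·1440 + 1432; 1432 = 23·60 + 52 → 23:52, same day
→ 2023-09-09 23:52 XQC

2023-09-09 23:52 XQC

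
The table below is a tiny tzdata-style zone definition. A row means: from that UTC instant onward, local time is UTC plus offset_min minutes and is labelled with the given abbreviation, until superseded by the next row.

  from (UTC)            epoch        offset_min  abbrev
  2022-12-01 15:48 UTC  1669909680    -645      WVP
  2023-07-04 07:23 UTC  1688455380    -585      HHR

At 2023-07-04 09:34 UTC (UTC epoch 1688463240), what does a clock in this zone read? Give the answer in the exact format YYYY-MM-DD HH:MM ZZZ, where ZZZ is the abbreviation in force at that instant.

2023-07-03 23:49 HHR

Query: 2023-07-04 09:34 UTC
Rule 2/2 (HHR, -09:45): 2023-07-04 07:23 UTC ≤ query < +∞
9·60 + 34 - 585 = -11 min
-11 = -1·1440 + 1429; 1429 = 23·60 + 49 → 23:49, 2023-07-04 - 1 day = 2023-07-03
→ 2023-07-03 23:49 HHR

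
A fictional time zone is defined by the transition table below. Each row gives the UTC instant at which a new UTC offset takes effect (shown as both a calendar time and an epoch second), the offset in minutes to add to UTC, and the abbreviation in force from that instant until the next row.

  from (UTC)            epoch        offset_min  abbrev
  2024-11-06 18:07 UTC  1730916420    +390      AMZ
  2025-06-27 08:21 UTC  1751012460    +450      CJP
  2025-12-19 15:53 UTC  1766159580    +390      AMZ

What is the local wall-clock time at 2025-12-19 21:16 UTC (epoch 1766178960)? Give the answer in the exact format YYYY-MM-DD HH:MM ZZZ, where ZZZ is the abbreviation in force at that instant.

Query: 2025-12-19 21:16 UTC
Rule 3/3 (AMZ, +06:30): 2025-12-19 15:53 UTC ≤ query < +∞
21·60 + 16 + 390 = 1666 min
1666 = 1·1440 + 226; 226 = 3·60 + 46 → 03:46, 2025-12-19 + 1 day = 2025-12-20
→ 2025-12-20 03:46 AMZ

2025-12-20 03:46 AMZ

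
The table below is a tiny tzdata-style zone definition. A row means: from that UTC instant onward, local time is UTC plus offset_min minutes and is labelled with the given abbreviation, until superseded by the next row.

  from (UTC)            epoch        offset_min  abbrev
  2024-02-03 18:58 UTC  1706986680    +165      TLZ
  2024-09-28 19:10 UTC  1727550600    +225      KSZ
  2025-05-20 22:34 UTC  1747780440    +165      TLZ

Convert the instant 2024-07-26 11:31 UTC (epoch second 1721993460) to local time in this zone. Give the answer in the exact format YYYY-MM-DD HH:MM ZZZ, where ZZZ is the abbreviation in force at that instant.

2024-07-26 14:16 TLZ

Query: 2024-07-26 11:31 UTC
Rule 1/3 (TLZ, +02:45): 2024-02-03 18:58 UTC ≤ query < 2024-09-28 19:10 UTC
11·60 + 31 + 165 = 856 min
856 = 0·1440 + 856; 856 = 14·60 + 16 → 14:16, same day
→ 2024-07-26 14:16 TLZ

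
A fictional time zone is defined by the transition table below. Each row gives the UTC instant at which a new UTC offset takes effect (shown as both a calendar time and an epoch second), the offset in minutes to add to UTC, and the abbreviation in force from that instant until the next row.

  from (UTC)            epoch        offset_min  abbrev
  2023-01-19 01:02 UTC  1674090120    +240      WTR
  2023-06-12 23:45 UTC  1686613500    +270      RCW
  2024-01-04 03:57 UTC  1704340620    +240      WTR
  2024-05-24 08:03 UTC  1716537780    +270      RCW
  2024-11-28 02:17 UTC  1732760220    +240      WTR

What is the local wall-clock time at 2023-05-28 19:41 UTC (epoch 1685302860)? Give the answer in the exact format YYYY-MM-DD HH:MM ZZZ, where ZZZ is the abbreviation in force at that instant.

2023-05-28 23:41 WTR

Query: 2023-05-28 19:41 UTC
Rule 1/5 (WTR, +04:00): 2023-01-19 01:02 UTC ≤ query < 2023-06-12 23:45 UTC
19·60 + 41 + 240 = 1421 min
1421 = 0·1440 + 1421; 1421 = 23·60 + 41 → 23:41, same day
→ 2023-05-28 23:41 WTR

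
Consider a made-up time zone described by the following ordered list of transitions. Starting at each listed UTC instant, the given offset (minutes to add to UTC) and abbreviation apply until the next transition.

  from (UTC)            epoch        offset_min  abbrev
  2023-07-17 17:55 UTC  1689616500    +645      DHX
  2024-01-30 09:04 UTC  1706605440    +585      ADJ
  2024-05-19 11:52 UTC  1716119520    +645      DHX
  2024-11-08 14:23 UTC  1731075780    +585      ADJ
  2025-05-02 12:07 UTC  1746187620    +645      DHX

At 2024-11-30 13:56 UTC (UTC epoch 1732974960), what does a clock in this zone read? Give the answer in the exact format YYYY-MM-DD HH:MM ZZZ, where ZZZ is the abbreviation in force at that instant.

Query: 2024-11-30 13:56 UTC
Rule 4/5 (ADJ, +09:45): 2024-11-08 14:23 UTC ≤ query < 2025-05-02 12:07 UTC
13·60 + 56 + 585 = 1421 min
1421 = 0·1440 + 1421; 1421 = 23·60 + 41 → 23:41, same day
→ 2024-11-30 23:41 ADJ

2024-11-30 23:41 ADJ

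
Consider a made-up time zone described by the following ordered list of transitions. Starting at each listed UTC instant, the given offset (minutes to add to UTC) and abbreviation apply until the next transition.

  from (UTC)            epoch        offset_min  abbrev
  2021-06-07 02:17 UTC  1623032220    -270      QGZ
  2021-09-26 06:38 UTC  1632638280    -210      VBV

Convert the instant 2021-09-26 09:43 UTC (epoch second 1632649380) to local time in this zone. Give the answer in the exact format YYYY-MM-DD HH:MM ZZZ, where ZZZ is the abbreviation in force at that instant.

2021-09-26 06:13 VBV

Query: 2021-09-26 09:43 UTC
Rule 2/2 (VBV, -03:30): 2021-09-26 06:38 UTC ≤ query < +∞
9·60 + 43 - 210 = 373 min
373 = 0·1440 + 373; 373 = 6·60 + 13 → 06:13, same day
→ 2021-09-26 06:13 VBV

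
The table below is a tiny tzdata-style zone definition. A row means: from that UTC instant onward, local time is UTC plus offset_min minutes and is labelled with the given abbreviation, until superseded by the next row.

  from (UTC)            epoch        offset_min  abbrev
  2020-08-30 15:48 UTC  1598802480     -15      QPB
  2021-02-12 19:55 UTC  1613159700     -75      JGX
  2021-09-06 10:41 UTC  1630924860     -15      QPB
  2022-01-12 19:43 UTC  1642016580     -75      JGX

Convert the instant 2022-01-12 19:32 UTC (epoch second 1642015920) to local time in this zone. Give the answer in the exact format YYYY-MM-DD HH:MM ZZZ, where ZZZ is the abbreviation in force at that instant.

Query: 2022-01-12 19:32 UTC
Rule 3/4 (QPB, -00:15): 2021-09-06 10:41 UTC ≤ query < 2022-01-12 19:43 UTC
19·60 + 32 - 15 = 1157 min
1157 = 0·1440 + 1157; 1157 = 19·60 + 17 → 19:17, same day
→ 2022-01-12 19:17 QPB

2022-01-12 19:17 QPB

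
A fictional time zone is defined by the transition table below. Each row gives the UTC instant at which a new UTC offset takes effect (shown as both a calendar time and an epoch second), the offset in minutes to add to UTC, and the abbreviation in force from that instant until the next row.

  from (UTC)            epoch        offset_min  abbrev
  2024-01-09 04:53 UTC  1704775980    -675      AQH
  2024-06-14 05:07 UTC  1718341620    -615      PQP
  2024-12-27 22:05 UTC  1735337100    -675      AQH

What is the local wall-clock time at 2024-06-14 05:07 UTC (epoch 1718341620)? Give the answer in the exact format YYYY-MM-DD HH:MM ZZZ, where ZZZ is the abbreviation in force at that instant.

Query: 2024-06-14 05:07 UTC
Rule 2/3 (PQP, -10:15): 2024-06-14 05:07 UTC ≤ query < 2024-12-27 22:05 UTC
5·60 + 7 - 615 = -308 min
-308 = -1·1440 + 1132; 1132 = 18·60 + 52 → 18:52, 2024-06-14 - 1 day = 2024-06-13
→ 2024-06-13 18:52 PQP

2024-06-13 18:52 PQP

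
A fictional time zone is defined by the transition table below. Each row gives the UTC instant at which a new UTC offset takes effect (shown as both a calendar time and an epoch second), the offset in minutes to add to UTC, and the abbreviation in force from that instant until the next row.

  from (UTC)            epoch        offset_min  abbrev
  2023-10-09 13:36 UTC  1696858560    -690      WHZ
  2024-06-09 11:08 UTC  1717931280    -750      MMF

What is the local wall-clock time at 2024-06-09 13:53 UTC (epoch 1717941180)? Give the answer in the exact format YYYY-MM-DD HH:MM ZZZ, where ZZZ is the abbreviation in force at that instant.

Query: 2024-06-09 13:53 UTC
Rule 2/2 (MMF, -12:30): 2024-06-09 11:08 UTC ≤ query < +∞
13·60 + 53 - 750 = 83 min
83 = 0·1440 + 83; 83 = 1·60 + 23 → 01:23, same day
→ 2024-06-09 01:23 MMF

2024-06-09 01:23 MMF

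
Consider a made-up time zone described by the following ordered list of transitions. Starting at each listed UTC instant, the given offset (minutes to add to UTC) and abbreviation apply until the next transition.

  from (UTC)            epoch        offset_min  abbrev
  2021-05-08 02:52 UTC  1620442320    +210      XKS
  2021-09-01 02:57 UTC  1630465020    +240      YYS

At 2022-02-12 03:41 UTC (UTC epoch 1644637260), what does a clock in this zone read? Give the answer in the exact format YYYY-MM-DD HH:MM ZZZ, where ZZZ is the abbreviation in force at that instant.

2022-02-12 07:41 YYS

Query: 2022-02-12 03:41 UTC
Rule 2/2 (YYS, +04:00): 2021-09-01 02:57 UTC ≤ query < +∞
3·60 + 41 + 240 = 461 min
461 = 0·1440 + 461; 461 = 7·60 + 41 → 07:41, same day
→ 2022-02-12 07:41 YYS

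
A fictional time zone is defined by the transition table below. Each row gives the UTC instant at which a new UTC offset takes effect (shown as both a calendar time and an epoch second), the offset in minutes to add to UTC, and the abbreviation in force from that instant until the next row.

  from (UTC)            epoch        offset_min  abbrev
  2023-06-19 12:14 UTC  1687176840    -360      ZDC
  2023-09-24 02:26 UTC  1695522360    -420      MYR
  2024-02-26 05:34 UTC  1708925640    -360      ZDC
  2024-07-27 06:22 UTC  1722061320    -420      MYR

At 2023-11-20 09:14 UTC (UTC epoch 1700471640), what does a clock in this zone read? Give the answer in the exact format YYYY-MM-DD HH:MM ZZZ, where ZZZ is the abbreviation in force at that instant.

2023-11-20 02:14 MYR

Query: 2023-11-20 09:14 UTC
Rule 2/4 (MYR, -07:00): 2023-09-24 02:26 UTC ≤ query < 2024-02-26 05:34 UTC
9·60 + 14 - 420 = 134 min
134 = 0·1440 + 134; 134 = 2·60 + 14 → 02:14, same day
→ 2023-11-20 02:14 MYR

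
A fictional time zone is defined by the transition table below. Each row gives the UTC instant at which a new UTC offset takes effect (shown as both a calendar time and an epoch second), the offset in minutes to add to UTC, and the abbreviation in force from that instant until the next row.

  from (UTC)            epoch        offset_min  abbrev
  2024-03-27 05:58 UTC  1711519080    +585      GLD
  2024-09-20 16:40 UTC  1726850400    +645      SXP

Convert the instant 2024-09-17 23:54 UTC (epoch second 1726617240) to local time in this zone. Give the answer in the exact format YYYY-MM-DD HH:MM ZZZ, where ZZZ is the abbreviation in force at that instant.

Query: 2024-09-17 23:54 UTC
Rule 1/2 (GLD, +09:45): 2024-03-27 05:58 UTC ≤ query < 2024-09-20 16:40 UTC
23·60 + 54 + 585 = 2019 min
2019 = 1·1440 + 579; 579 = 9·60 + 39 → 09:39, 2024-09-17 + 1 day = 2024-09-18
→ 2024-09-18 09:39 GLD

2024-09-18 09:39 GLD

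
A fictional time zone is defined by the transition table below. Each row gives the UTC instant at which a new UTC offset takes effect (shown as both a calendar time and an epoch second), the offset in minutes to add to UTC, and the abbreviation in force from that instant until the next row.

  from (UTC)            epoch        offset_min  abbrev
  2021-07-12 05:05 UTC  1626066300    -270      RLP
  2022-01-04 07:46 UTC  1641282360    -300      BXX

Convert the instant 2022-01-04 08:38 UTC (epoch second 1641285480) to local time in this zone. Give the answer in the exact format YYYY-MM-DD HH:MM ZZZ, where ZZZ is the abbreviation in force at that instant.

Query: 2022-01-04 08:38 UTC
Rule 2/2 (BXX, -05:00): 2022-01-04 07:46 UTC ≤ query < +∞
8·60 + 38 - 300 = 218 min
218 = 0·1440 + 218; 218 = 3·60 + 38 → 03:38, same day
→ 2022-01-04 03:38 BXX

2022-01-04 03:38 BXX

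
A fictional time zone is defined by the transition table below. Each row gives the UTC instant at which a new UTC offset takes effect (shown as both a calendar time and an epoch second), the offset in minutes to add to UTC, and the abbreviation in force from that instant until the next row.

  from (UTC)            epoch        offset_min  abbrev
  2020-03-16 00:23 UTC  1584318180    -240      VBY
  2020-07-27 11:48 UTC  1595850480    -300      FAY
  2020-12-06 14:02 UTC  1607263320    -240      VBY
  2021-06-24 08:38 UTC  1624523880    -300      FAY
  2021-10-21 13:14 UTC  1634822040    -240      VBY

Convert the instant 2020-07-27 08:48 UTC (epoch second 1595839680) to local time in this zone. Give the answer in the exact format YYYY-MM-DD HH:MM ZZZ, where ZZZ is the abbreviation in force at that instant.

2020-07-27 04:48 VBY

Query: 2020-07-27 08:48 UTC
Rule 1/5 (VBY, -04:00): 2020-03-16 00:23 UTC ≤ query < 2020-07-27 11:48 UTC
8·60 + 48 - 240 = 288 min
288 = 0·1440 + 288; 288 = 4·60 + 48 → 04:48, same day
→ 2020-07-27 04:48 VBY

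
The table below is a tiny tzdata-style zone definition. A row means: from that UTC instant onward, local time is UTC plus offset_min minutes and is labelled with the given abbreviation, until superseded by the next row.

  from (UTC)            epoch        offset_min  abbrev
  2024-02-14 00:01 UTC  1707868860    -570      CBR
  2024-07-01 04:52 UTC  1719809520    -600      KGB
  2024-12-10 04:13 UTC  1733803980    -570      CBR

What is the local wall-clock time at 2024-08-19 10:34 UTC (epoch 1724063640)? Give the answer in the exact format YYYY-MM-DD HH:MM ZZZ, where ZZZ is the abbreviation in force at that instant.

Query: 2024-08-19 10:34 UTC
Rule 2/3 (KGB, -10:00): 2024-07-01 04:52 UTC ≤ query < 2024-12-10 04:13 UTC
10·60 + 34 - 600 = 34 min
34 = 0·1440 + 34; 34 = 0·60 + 34 → 00:34, same day
→ 2024-08-19 00:34 KGB

2024-08-19 00:34 KGB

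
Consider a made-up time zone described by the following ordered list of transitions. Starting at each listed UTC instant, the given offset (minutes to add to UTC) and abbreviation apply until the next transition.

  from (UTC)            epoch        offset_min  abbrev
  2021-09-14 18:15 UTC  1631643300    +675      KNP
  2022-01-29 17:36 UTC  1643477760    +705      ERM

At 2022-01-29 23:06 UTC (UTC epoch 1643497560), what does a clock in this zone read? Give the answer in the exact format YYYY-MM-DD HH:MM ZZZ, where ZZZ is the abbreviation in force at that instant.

Query: 2022-01-29 23:06 UTC
Rule 2/2 (ERM, +11:45): 2022-01-29 17:36 UTC ≤ query < +∞
23·60 + 6 + 705 = 2091 min
2091 = 1·1440 + 651; 651 = 10·60 + 51 → 10:51, 2022-01-29 + 1 day = 2022-01-30
→ 2022-01-30 10:51 ERM

2022-01-30 10:51 ERM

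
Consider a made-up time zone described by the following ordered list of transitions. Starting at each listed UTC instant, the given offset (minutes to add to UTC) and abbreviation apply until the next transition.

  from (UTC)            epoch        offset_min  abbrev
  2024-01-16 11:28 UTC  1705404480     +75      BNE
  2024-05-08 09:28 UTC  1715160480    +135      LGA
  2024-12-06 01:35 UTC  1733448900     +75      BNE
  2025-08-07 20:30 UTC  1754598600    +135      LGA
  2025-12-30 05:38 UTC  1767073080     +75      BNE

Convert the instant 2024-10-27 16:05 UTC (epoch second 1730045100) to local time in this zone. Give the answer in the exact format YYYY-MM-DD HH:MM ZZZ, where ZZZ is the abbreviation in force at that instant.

2024-10-27 18:20 LGA

Query: 2024-10-27 16:05 UTC
Rule 2/5 (LGA, +02:15): 2024-05-08 09:28 UTC ≤ query < 2024-12-06 01:35 UTC
16·60 + 5 + 135 = 1100 min
1100 = 0·1440 + 1100; 1100 = 18·60 + 20 → 18:20, same day
→ 2024-10-27 18:20 LGA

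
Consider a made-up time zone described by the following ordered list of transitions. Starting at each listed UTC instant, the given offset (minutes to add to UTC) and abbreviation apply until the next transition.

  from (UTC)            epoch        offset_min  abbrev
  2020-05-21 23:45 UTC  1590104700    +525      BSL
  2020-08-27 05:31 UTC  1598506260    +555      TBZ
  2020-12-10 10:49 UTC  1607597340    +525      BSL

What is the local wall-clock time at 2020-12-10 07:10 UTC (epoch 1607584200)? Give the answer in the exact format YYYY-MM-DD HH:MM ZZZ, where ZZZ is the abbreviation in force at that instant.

Query: 2020-12-10 07:10 UTC
Rule 2/3 (TBZ, +09:15): 2020-08-27 05:31 UTC ≤ query < 2020-12-10 10:49 UTC
7·60 + 10 + 555 = 985 min
985 = 0·1440 + 985; 985 = 16·60 + 25 → 16:25, same day
→ 2020-12-10 16:25 TBZ

2020-12-10 16:25 TBZ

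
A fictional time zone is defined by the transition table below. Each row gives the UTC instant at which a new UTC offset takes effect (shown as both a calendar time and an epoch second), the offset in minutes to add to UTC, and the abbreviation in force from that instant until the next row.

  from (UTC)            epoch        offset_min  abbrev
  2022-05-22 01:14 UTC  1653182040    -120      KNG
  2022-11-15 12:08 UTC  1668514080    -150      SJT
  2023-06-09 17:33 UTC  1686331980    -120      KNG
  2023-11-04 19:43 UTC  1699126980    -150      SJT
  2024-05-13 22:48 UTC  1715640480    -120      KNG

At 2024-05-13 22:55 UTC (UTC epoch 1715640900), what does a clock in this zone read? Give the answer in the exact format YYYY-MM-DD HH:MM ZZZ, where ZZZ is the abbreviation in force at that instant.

2024-05-13 20:55 KNG

Query: 2024-05-13 22:55 UTC
Rule 5/5 (KNG, -02:00): 2024-05-13 22:48 UTC ≤ query < +∞
22·60 + 55 - 120 = 1255 min
1255 = 0·1440 + 1255; 1255 = 20·60 + 55 → 20:55, same day
→ 2024-05-13 20:55 KNG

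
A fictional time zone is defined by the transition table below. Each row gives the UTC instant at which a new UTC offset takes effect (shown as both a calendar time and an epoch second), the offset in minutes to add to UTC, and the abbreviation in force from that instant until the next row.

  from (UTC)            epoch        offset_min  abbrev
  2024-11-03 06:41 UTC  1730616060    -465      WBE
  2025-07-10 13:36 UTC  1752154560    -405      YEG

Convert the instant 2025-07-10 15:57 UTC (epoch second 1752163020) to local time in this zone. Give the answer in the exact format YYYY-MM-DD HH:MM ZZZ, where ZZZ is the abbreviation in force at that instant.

Query: 2025-07-10 15:57 UTC
Rule 2/2 (YEG, -06:45): 2025-07-10 13:36 UTC ≤ query < +∞
15·60 + 57 - 405 = 552 min
552 = 0·1440 + 552; 552 = 9·60 + 12 → 09:12, same day
→ 2025-07-10 09:12 YEG

2025-07-10 09:12 YEG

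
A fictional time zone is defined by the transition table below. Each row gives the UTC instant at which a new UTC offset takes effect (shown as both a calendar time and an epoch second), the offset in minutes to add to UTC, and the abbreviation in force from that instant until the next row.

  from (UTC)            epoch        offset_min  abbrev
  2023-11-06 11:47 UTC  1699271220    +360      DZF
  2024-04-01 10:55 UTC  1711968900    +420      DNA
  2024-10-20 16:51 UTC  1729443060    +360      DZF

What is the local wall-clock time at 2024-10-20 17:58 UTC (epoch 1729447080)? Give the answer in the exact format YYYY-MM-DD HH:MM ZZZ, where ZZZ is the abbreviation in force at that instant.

2024-10-20 23:58 DZF

Query: 2024-10-20 17:58 UTC
Rule 3/3 (DZF, +06:00): 2024-10-20 16:51 UTC ≤ query < +∞
17·60 + 58 + 360 = 1438 min
1438 = 0·1440 + 1438; 1438 = 23·60 + 58 → 23:58, same day
→ 2024-10-20 23:58 DZF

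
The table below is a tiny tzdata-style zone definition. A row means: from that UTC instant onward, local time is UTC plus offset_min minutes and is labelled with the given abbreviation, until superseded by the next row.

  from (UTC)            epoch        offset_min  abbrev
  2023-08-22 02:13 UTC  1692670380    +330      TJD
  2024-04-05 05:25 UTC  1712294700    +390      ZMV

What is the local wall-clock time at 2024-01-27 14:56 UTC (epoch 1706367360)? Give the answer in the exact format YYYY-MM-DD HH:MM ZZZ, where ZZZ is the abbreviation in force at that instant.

Query: 2024-01-27 14:56 UTC
Rule 1/2 (TJD, +05:30): 2023-08-22 02:13 UTC ≤ query < 2024-04-05 05:25 UTC
14·60 + 56 + 330 = 1226 min
1226 = 0·1440 + 1226; 1226 = 20·60 + 26 → 20:26, same day
→ 2024-01-27 20:26 TJD

2024-01-27 20:26 TJD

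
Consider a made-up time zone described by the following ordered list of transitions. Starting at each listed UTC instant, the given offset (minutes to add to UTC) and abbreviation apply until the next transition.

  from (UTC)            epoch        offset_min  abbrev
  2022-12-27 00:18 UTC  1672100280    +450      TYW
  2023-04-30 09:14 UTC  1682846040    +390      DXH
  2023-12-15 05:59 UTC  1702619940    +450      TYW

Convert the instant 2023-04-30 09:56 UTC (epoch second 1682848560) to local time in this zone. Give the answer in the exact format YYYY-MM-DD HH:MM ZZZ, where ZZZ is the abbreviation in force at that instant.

2023-04-30 16:26 DXH

Query: 2023-04-30 09:56 UTC
Rule 2/3 (DXH, +06:30): 2023-04-30 09:14 UTC ≤ query < 2023-12-15 05:59 UTC
9·60 + 56 + 390 = 986 min
986 = 0·1440 + 986; 986 = 16·60 + 26 → 16:26, same day
→ 2023-04-30 16:26 DXH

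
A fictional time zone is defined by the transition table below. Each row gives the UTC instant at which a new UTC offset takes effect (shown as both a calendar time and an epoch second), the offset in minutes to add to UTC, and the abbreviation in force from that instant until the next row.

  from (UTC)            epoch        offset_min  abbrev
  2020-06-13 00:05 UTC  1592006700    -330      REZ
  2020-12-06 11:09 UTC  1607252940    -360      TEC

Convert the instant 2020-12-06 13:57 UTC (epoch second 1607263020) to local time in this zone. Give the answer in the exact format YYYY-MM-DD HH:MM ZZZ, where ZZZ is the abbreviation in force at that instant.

Query: 2020-12-06 13:57 UTC
Rule 2/2 (TEC, -06:00): 2020-12-06 11:09 UTC ≤ query < +∞
13·60 + 57 - 360 = 477 min
477 = 0·1440 + 477; 477 = 7·60 + 57 → 07:57, same day
→ 2020-12-06 07:57 TEC

2020-12-06 07:57 TEC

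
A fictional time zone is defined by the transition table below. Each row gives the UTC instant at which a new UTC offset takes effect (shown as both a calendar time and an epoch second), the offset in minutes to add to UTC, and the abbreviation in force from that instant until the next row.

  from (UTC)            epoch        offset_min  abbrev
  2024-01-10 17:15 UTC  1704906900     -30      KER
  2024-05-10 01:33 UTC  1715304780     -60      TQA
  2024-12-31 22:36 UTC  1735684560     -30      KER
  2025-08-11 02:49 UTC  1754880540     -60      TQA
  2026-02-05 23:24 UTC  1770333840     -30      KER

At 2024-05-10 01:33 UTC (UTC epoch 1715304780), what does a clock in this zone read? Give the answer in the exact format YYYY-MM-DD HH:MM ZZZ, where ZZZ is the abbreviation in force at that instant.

Query: 2024-05-10 01:33 UTC
Rule 2/5 (TQA, -01:00): 2024-05-10 01:33 UTC ≤ query < 2024-12-31 22:36 UTC
1·60 + 33 - 60 = 33 min
33 = 0·1440 + 33; 33 = 0·60 + 33 → 00:33, same day
→ 2024-05-10 00:33 TQA

2024-05-10 00:33 TQA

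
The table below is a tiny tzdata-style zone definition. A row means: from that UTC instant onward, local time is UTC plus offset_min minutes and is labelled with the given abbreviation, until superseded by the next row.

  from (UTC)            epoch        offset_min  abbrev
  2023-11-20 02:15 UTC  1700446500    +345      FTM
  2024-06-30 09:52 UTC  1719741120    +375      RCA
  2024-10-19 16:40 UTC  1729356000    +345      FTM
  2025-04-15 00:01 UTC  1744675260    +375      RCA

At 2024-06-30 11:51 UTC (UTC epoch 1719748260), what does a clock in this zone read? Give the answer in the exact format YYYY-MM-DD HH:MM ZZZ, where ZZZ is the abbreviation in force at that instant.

2024-06-30 18:06 RCA

Query: 2024-06-30 11:51 UTC
Rule 2/4 (RCA, +06:15): 2024-06-30 09:52 UTC ≤ query < 2024-10-19 16:40 UTC
11·60 + 51 + 375 = 1086 min
1086 = 0·1440 + 1086; 1086 = 18·60 + 6 → 18:06, same day
→ 2024-06-30 18:06 RCA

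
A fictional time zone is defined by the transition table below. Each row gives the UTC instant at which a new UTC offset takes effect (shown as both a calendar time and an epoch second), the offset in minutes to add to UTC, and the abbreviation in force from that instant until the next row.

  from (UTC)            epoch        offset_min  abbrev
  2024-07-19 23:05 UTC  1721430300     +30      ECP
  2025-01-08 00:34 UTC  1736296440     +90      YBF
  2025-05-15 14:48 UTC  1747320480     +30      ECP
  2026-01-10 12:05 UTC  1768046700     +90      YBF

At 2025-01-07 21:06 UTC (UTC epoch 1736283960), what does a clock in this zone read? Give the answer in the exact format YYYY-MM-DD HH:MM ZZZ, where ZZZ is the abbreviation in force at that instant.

Query: 2025-01-07 21:06 UTC
Rule 1/4 (ECP, +00:30): 2024-07-19 23:05 UTC ≤ query < 2025-01-08 00:34 UTC
21·60 + 6 + 30 = 1296 min
1296 = 0·1440 + 1296; 1296 = 21·60 + 36 → 21:36, same day
→ 2025-01-07 21:36 ECP

2025-01-07 21:36 ECP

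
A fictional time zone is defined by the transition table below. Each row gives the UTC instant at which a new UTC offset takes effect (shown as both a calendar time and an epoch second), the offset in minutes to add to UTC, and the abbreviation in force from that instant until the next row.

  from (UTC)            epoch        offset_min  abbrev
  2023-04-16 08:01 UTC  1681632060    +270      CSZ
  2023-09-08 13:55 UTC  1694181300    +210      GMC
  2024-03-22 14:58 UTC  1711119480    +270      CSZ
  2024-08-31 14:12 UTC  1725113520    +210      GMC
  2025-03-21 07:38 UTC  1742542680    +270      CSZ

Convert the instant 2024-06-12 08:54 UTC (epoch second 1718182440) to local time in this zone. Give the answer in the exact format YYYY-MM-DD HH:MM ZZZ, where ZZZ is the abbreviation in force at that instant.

2024-06-12 13:24 CSZ

Query: 2024-06-12 08:54 UTC
Rule 3/5 (CSZ, +04:30): 2024-03-22 14:58 UTC ≤ query < 2024-08-31 14:12 UTC
8·60 + 54 + 270 = 804 min
804 = 0·1440 + 804; 804 = 13·60 + 24 → 13:24, same day
→ 2024-06-12 13:24 CSZ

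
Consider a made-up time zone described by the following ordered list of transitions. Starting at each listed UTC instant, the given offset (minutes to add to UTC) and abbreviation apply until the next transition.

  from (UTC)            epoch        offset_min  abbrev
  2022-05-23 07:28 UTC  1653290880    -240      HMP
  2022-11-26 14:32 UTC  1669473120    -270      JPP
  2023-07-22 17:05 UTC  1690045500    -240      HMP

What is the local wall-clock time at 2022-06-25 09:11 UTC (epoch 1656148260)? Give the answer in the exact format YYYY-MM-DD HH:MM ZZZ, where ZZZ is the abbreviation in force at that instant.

2022-06-25 05:11 HMP

Query: 2022-06-25 09:11 UTC
Rule 1/3 (HMP, -04:00): 2022-05-23 07:28 UTC ≤ query < 2022-11-26 14:32 UTC
9·60 + 11 - 240 = 311 min
311 = 0·1440 + 311; 311 = 5·60 + 11 → 05:11, same day
→ 2022-06-25 05:11 HMP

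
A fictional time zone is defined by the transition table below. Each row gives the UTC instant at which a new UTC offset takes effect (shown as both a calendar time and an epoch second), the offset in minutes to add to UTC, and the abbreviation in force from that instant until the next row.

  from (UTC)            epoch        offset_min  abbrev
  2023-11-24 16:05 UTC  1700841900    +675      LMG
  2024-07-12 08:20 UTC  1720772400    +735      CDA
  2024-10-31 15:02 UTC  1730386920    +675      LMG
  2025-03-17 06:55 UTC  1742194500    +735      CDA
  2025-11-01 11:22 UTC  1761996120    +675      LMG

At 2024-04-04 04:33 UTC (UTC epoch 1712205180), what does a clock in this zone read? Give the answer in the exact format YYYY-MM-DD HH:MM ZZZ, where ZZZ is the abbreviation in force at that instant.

2024-04-04 15:48 LMG

Query: 2024-04-04 04:33 UTC
Rule 1/5 (LMG, +11:15): 2023-11-24 16:05 UTC ≤ query < 2024-07-12 08:20 UTC
4·60 + 33 + 675 = 948 min
948 = 0·1440 + 948; 948 = 15·60 + 48 → 15:48, same day
→ 2024-04-04 15:48 LMG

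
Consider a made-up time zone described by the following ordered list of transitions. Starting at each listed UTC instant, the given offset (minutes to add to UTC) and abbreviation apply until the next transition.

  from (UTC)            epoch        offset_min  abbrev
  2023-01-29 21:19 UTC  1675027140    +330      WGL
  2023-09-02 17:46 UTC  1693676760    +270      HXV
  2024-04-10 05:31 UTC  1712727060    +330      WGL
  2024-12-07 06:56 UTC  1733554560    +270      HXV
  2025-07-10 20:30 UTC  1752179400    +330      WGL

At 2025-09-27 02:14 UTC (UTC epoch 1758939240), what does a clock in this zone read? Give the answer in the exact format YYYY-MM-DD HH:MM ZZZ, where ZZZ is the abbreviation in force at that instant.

Query: 2025-09-27 02:14 UTC
Rule 5/5 (WGL, +05:30): 2025-07-10 20:30 UTC ≤ query < +∞
2·60 + 14 + 330 = 464 min
464 = 0·1440 + 464; 464 = 7·60 + 44 → 07:44, same day
→ 2025-09-27 07:44 WGL

2025-09-27 07:44 WGL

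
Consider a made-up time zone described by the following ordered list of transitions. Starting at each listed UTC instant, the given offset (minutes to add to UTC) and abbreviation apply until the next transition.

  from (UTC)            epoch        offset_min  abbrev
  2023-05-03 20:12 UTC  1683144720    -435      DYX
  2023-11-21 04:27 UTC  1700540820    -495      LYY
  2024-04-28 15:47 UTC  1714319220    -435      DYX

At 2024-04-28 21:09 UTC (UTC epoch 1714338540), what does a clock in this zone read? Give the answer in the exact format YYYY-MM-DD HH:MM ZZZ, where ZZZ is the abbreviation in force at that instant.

2024-04-28 13:54 DYX

Query: 2024-04-28 21:09 UTC
Rule 3/3 (DYX, -07:15): 2024-04-28 15:47 UTC ≤ query < +∞
21·60 + 9 - 435 = 834 min
834 = 0·1440 + 834; 834 = 13·60 + 54 → 13:54, same day
→ 2024-04-28 13:54 DYX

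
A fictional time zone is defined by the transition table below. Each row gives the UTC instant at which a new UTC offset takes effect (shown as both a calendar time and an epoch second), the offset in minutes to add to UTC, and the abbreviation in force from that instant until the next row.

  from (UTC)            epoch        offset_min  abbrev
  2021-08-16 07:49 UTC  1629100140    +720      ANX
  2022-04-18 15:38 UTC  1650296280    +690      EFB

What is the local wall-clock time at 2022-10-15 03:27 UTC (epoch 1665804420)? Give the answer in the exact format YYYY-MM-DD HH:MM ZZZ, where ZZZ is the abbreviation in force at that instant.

2022-10-15 14:57 EFB

Query: 2022-10-15 03:27 UTC
Rule 2/2 (EFB, +11:30): 2022-04-18 15:38 UTC ≤ query < +∞
3·60 + 27 + 690 = 897 min
897 = 0·1440 + 897; 897 = 14·60 + 57 → 14:57, same day
→ 2022-10-15 14:57 EFB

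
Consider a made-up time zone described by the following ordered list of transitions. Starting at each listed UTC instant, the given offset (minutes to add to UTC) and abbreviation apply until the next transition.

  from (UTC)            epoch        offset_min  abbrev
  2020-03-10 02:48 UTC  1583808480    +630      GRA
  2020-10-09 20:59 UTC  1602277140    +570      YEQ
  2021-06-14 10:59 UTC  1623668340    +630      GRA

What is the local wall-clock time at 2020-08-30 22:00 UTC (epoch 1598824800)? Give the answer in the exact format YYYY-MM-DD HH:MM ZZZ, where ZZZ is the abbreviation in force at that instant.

2020-08-31 08:30 GRA

Query: 2020-08-30 22:00 UTC
Rule 1/3 (GRA, +10:30): 2020-03-10 02:48 UTC ≤ query < 2020-10-09 20:59 UTC
22·60 + 0 + 630 = 1950 min
1950 = 1·1440 + 510; 510 = 8·60 + 30 → 08:30, 2020-08-30 + 1 day = 2020-08-31
→ 2020-08-31 08:30 GRA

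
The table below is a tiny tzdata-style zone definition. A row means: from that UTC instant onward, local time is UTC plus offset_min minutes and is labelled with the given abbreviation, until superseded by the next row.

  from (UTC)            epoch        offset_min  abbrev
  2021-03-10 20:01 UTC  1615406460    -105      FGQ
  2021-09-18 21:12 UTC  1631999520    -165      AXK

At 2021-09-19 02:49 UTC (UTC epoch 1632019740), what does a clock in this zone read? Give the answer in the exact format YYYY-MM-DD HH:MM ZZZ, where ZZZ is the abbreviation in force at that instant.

2021-09-19 00:04 AXK

Query: 2021-09-19 02:49 UTC
Rule 2/2 (AXK, -02:45): 2021-09-18 21:12 UTC ≤ query < +∞
2·60 + 49 - 165 = 4 min
4 = 0·1440 + 4; 4 = 0·60 + 4 → 00:04, same day
→ 2021-09-19 00:04 AXK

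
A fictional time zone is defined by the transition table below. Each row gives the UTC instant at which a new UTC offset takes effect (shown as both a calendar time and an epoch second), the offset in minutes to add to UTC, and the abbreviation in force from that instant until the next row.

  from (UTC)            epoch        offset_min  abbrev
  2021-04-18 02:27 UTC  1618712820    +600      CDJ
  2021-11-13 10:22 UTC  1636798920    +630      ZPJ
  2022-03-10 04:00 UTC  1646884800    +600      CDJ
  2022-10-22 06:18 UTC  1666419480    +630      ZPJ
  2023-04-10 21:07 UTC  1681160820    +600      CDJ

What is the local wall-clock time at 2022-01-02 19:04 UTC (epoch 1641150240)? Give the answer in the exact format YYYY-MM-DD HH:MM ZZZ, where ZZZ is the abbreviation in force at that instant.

2022-01-03 05:34 ZPJ

Query: 2022-01-02 19:04 UTC
Rule 2/5 (ZPJ, +10:30): 2021-11-13 10:22 UTC ≤ query < 2022-03-10 04:00 UTC
19·60 + 4 + 630 = 1774 min
1774 = 1·1440 + 334; 334 = 5·60 + 34 → 05:34, 2022-01-02 + 1 day = 2022-01-03
→ 2022-01-03 05:34 ZPJ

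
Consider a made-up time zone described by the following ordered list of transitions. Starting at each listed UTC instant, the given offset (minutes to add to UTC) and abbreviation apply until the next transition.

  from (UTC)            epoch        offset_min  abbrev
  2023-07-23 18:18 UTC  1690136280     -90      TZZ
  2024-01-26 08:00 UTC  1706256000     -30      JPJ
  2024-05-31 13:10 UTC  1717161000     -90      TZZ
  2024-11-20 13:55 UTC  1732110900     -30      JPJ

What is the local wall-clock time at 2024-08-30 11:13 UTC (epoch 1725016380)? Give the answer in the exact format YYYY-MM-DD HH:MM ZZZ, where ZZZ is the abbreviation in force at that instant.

Query: 2024-08-30 11:13 UTC
Rule 3/4 (TZZ, -01:30): 2024-05-31 13:10 UTC ≤ query < 2024-11-20 13:55 UTC
11·60 + 13 - 90 = 583 min
583 = 0·1440 + 583; 583 = 9·60 + 43 → 09:43, same day
→ 2024-08-30 09:43 TZZ

2024-08-30 09:43 TZZ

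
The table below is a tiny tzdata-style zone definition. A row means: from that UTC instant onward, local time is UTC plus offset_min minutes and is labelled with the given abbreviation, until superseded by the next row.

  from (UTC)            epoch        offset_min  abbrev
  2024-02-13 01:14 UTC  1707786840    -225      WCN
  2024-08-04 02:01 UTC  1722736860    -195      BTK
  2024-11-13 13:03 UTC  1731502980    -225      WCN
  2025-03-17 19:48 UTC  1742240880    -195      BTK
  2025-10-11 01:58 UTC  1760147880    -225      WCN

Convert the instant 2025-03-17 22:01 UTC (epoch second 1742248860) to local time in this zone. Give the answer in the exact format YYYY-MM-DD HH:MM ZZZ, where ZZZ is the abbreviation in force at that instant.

Query: 2025-03-17 22:01 UTC
Rule 4/5 (BTK, -03:15): 2025-03-17 19:48 UTC ≤ query < 2025-10-11 01:58 UTC
22·60 + 1 - 195 = 1126 min
1126 = 0·1440 + 1126; 1126 = 18·60 + 46 → 18:46, same day
→ 2025-03-17 18:46 BTK

2025-03-17 18:46 BTK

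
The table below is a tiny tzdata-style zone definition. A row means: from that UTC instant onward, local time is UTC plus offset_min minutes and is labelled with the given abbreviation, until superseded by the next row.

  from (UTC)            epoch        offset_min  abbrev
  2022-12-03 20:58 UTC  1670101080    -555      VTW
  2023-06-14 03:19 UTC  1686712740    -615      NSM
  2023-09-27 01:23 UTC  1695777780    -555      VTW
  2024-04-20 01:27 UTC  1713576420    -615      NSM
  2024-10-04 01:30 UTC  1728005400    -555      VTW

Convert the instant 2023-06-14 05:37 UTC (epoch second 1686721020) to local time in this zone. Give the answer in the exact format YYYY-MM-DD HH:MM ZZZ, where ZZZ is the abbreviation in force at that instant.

Query: 2023-06-14 05:37 UTC
Rule 2/5 (NSM, -10:15): 2023-06-14 03:19 UTC ≤ query < 2023-09-27 01:23 UTC
5·60 + 37 - 615 = -278 min
-278 = -1·1440 + 1162; 1162 = 19·60 + 22 → 19:22, 2023-06-14 - 1 day = 2023-06-13
→ 2023-06-13 19:22 NSM

2023-06-13 19:22 NSM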